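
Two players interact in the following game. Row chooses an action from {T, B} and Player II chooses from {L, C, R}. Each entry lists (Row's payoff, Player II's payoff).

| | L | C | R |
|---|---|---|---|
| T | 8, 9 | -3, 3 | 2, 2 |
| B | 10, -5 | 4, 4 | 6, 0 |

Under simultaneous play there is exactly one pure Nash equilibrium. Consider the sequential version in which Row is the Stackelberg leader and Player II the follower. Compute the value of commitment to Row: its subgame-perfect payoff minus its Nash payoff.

4

Work backward from Player II's decision.
- T: BR = L, leader payoff 8.
- B: BR = C, leader payoff 4.
Maximizing over 8, 4, Row chooses T. Subgame-perfect outcome: (T, L) with payoffs (8, 9).
For the simultaneous game, intersect best replies.
Row's best replies: L→B; C→B; R→B.
Player II's best replies: T→L; B→C.
The unique mutual best reply is (B, C), giving (4, 4).
Row's commitment gain: 8 − 4 = 4.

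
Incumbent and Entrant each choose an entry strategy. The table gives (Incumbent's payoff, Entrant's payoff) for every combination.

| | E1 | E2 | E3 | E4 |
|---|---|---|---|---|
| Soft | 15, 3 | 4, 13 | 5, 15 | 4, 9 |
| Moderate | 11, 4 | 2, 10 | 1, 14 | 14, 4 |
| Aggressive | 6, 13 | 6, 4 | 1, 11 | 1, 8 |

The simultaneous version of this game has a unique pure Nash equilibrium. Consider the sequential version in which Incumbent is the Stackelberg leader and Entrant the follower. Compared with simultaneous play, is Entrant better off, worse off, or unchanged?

Backward induction with Incumbent moving first.
- Soft: Entrant compares 3, 13, 15, 9 and picks E3; Incumbent would get 5.
- Moderate: Entrant compares 4, 10, 14, 4 and picks E3; Incumbent would get 1.
- Aggressive: Entrant compares 13, 4, 11, 8 and picks E1; Incumbent would get 6.
Among 5, 1, 6, the best is 6 at Aggressive. Subgame-perfect outcome: (Aggressive, E1) with payoffs (6, 13).
For the simultaneous game, intersect best replies.
Incumbent's best replies: E1→Soft; E2→Aggressive; E3→Soft; E4→Moderate.
Entrant's best replies: Soft→E3; Moderate→E3; Aggressive→E1.
Only (Soft, E3) has each player best-responding; Nash payoffs (5, 15).
Entrant earns 13 sequentially versus 15 at the Nash outcome: worse off.

worse off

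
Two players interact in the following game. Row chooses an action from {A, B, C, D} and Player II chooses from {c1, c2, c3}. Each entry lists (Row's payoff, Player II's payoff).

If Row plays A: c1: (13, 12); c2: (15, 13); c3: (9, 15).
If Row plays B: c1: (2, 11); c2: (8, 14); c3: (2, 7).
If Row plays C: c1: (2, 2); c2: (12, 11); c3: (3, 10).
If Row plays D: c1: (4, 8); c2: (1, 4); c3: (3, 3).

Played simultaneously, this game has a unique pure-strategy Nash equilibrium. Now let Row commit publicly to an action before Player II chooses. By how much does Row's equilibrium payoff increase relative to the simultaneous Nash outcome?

Backward induction with Row moving first.
- A: BR = c3, leader payoff 9.
- B: BR = c2, leader payoff 8.
- C: BR = c2, leader payoff 12.
- D: BR = c1, leader payoff 4.
Row's induced payoffs are 9, 8, 12, 4, so Row commits to C. Subgame-perfect outcome: (C, c2) with payoffs (12, 11).
Under simultaneous play:
Row's best replies: c1→A; c2→A; c3→A.
Player II's best replies: A→c3; B→c2; C→c2; D→c1.
Only (A, c3) has each player best-responding; Nash payoffs (9, 15).
Row's commitment gain: 12 − 9 = 3.

3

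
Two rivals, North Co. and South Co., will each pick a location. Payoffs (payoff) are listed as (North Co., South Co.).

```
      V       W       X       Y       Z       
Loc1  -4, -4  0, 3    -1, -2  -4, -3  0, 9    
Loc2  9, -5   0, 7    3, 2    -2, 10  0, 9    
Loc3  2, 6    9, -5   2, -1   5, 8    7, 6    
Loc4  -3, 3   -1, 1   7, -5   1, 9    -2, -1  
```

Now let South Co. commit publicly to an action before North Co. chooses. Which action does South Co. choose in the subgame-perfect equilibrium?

Y

North Co. best-responds to each possible South Co. move:
- V: North Co. compares -4, 9, 2, -3 and picks Loc2; South Co. would get -5.
- W: North Co. compares 0, 0, 9, -1 and picks Loc3; South Co. would get -5.
- X: North Co. compares -1, 3, 2, 7 and picks Loc4; South Co. would get -5.
- Y: North Co. compares -4, -2, 5, 1 and picks Loc3; South Co. would get 8.
- Z: North Co. compares 0, 0, 7, -2 and picks Loc3; South Co. would get 6.
South Co.'s induced payoffs are -5, -5, -5, 8, 6, so South Co. commits to Y. Subgame-perfect outcome: (Loc3, Y) with payoffs (5, 8).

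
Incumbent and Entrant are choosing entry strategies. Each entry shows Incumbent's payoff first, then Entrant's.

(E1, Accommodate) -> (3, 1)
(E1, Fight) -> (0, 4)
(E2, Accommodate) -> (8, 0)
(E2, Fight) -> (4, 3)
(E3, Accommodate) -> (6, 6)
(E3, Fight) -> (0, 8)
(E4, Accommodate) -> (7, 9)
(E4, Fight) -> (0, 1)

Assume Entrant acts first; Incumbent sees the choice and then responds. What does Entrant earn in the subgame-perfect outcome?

3

Work backward from Incumbent's decision.
- Accommodate: Incumbent compares 3, 8, 6, 7 and picks E2; Entrant would get 0.
- Fight: Incumbent compares 0, 4, 0, 0 and picks E2; Entrant would get 3.
Entrant's induced payoffs are 0, 3, so Entrant commits to Fight. Subgame-perfect outcome: (E2, Fight) with payoffs (4, 3).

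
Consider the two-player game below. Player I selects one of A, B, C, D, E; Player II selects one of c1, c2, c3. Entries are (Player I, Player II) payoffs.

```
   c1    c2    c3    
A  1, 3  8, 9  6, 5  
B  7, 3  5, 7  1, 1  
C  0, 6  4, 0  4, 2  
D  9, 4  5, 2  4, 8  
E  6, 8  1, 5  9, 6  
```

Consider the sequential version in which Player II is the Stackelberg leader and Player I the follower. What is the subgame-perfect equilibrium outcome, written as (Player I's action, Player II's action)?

Solve by backward induction (Player II leads).
- c1: Player I compares 1, 7, 0, 9, 6 and picks D; Player II would get 4.
- c2: Player I compares 8, 5, 4, 5, 1 and picks A; Player II would get 9.
- c3: Player I compares 6, 1, 4, 4, 9 and picks E; Player II would get 6.
Player II's induced payoffs are 4, 9, 6, so Player II commits to c2. Subgame-perfect outcome: (A, c2) with payoffs (8, 9).

(A, c2)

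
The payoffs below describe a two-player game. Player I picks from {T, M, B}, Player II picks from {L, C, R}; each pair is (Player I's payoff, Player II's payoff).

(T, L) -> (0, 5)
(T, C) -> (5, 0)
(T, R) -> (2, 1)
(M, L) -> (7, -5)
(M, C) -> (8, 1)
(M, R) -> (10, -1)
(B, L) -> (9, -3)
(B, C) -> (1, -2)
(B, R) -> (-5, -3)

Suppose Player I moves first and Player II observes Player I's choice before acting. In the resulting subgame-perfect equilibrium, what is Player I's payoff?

Player II best-responds to each possible Player I move:
- T: Player II compares 5, 0, 1 and picks L; Player I would get 0.
- M: Player II compares -5, 1, -1 and picks C; Player I would get 8.
- B: Player II compares -3, -2, -3 and picks C; Player I would get 1.
Among 0, 8, 1, the best is 8 at M. Subgame-perfect outcome: (M, C) with payoffs (8, 1).

8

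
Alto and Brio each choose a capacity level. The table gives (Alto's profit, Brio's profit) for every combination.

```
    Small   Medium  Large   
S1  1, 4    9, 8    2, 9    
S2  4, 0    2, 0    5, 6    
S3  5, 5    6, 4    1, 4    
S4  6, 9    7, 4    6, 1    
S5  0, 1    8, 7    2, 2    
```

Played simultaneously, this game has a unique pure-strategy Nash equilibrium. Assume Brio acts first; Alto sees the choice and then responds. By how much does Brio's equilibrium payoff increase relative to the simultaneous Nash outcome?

0

Alto best-responds to each possible Brio move:
- Small: Alto compares 1, 4, 5, 6, 0 and picks S4; Brio would get 9.
- Medium: Alto compares 9, 2, 6, 7, 8 and picks S1; Brio would get 8.
- Large: Alto compares 2, 5, 1, 6, 2 and picks S4; Brio would get 1.
Maximizing over 9, 8, 1, Brio chooses Small. Subgame-perfect outcome: (S4, Small) with payoffs (6, 9).
Now find the simultaneous Nash equilibrium.
Alto's best replies: Small→S4; Medium→S1; Large→S4.
Brio's best replies: S1→Large; S2→Large; S3→Small; S4→Small; S5→Medium.
The unique mutual best reply is (S4, Small), giving (6, 9).
Brio's commitment gain: 9 − 9 = 0.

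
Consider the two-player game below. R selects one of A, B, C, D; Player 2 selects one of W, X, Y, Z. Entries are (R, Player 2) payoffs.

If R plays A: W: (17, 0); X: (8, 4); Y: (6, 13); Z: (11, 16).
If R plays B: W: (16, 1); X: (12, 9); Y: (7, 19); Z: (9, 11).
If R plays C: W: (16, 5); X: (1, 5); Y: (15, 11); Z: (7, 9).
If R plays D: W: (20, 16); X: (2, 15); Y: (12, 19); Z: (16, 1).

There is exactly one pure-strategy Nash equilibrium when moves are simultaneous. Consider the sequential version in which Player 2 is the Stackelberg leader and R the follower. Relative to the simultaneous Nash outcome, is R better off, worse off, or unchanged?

Solve by backward induction (Player 2 leads).
- W: R compares 17, 16, 16, 20 and picks D; Player 2 would get 16.
- X: R compares 8, 12, 1, 2 and picks B; Player 2 would get 9.
- Y: R compares 6, 7, 15, 12 and picks C; Player 2 would get 11.
- Z: R compares 11, 9, 7, 16 and picks D; Player 2 would get 1.
Player 2's induced payoffs are 16, 9, 11, 1, so Player 2 commits to W. Subgame-perfect outcome: (D, W) with payoffs (20, 16).
Now find the simultaneous Nash equilibrium.
R's best replies: W→D; X→B; Y→C; Z→D.
Player 2's best replies: A→Z; B→Y; C→Y; D→Y.
The unique mutual best reply is (C, Y), giving (15, 11).
R earns 20 sequentially versus 15 at the Nash outcome: better off.

better off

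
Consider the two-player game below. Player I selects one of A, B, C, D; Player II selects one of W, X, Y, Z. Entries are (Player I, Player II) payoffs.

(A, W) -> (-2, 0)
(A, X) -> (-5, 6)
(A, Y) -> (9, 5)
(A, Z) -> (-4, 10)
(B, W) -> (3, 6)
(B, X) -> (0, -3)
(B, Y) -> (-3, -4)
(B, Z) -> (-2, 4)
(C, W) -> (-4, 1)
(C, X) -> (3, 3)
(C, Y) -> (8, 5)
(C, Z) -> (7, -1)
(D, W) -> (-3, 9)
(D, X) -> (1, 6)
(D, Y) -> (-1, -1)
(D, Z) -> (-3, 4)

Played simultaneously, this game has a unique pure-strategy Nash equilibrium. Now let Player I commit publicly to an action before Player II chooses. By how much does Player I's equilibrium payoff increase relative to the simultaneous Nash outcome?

5

Work backward from Player II's decision.
- A: Player II compares 0, 6, 5, 10 and picks Z; Player I would get -4.
- B: Player II compares 6, -3, -4, 4 and picks W; Player I would get 3.
- C: Player II compares 1, 3, 5, -1 and picks Y; Player I would get 8.
- D: Player II compares 9, 6, -1, 4 and picks W; Player I would get -3.
Among -4, 3, 8, -3, the best is 8 at C. Subgame-perfect outcome: (C, Y) with payoffs (8, 5).
Now find the simultaneous Nash equilibrium.
Player I's best replies: W→B; X→C; Y→A; Z→C.
Player II's best replies: A→Z; B→W; C→Y; D→W.
The unique mutual best reply is (B, W), giving (3, 6).
Player I's commitment gain: 8 − 3 = 5.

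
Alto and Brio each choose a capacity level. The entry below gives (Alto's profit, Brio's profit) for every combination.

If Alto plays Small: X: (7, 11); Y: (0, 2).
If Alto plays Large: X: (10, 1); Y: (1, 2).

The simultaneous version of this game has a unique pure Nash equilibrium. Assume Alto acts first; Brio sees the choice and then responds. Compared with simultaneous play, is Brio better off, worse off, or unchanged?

Brio best-responds to each possible Alto move:
- Small → Brio plays X (best of 11, 2); Alto gets 7.
- Large → Brio plays Y (best of 1, 2); Alto gets 1.
Alto's induced payoffs are 7, 1, so Alto commits to Small. Subgame-perfect outcome: (Small, X) with payoffs (7, 11).
For the simultaneous game, intersect best replies.
Alto's best replies: X→Large; Y→Large.
Brio's best replies: Small→X; Large→Y.
Only (Large, Y) has each player best-responding; Nash payoffs (1, 2).
Brio earns 11 sequentially versus 2 at the Nash outcome: better off.

better off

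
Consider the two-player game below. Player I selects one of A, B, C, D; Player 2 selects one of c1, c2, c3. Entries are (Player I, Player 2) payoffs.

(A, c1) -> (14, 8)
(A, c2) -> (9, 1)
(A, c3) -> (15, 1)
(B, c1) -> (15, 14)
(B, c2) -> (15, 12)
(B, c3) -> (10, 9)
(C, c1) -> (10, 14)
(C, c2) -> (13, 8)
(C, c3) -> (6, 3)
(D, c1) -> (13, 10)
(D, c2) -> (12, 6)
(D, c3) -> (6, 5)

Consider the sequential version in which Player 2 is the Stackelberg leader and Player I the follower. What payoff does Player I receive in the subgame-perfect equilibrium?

Work backward from Player I's decision.
- c1: BR = B, leader payoff 14.
- c2: BR = B, leader payoff 12.
- c3: BR = A, leader payoff 1.
Among 14, 12, 1, the best is 14 at c1. Subgame-perfect outcome: (B, c1) with payoffs (15, 14).

15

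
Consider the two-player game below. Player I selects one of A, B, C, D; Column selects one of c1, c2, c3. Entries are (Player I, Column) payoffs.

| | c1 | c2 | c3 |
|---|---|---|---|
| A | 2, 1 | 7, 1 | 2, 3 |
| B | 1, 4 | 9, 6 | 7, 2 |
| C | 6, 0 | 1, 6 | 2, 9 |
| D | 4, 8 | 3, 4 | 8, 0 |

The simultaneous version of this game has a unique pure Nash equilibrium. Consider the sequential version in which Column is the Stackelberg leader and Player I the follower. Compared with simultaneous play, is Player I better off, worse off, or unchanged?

Backward induction with Column moving first.
- c1 → Player I plays C (best of 2, 1, 6, 4); Column gets 0.
- c2 → Player I plays B (best of 7, 9, 1, 3); Column gets 6.
- c3 → Player I plays D (best of 2, 7, 2, 8); Column gets 0.
Maximizing over 0, 6, 0, Column chooses c2. Subgame-perfect outcome: (B, c2) with payoffs (9, 6).
For the simultaneous game, intersect best replies.
Player I's best replies: c1→C; c2→B; c3→D.
Column's best replies: A→c3; B→c2; C→c3; D→c1.
The unique mutual best reply is (B, c2), giving (9, 6).
Player I earns 9 sequentially versus 9 at the Nash outcome: unchanged.

unchanged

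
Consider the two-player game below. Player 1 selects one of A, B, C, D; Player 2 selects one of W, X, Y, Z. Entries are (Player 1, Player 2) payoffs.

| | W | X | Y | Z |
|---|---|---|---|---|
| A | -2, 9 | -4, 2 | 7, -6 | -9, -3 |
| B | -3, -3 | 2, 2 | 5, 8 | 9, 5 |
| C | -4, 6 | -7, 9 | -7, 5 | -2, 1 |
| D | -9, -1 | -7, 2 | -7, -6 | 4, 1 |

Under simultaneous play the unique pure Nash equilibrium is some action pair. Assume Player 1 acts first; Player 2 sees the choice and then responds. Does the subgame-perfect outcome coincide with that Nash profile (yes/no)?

no

Backward induction with Player 1 moving first.
- A: Player 2 compares 9, 2, -6, -3 and picks W; Player 1 would get -2.
- B: Player 2 compares -3, 2, 8, 5 and picks Y; Player 1 would get 5.
- C: Player 2 compares 6, 9, 5, 1 and picks X; Player 1 would get -7.
- D: Player 2 compares -1, 2, -6, 1 and picks X; Player 1 would get -7.
Maximizing over -2, 5, -7, -7, Player 1 chooses B. Subgame-perfect outcome: (B, Y) with payoffs (5, 8).
Now find the simultaneous Nash equilibrium.
Player 1's best replies: W→A; X→B; Y→A; Z→B.
Player 2's best replies: A→W; B→Y; C→X; D→X.
Only (A, W) has each player best-responding; Nash payoffs (-2, 9).
Sequential outcome (B, Y) differs from the Nash profile (A, W).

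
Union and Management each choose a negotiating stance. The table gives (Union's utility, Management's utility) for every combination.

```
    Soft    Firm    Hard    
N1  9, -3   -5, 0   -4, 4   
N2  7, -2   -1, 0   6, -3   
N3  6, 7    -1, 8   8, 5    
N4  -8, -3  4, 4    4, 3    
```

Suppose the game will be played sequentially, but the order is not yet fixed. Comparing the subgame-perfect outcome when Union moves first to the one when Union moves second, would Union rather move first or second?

second

If Union leads: Management's best replies are N1→Hard, N2→Firm, N3→Firm, N4→Firm; Union's induced payoffs -4, -1, -1, 4; outcome (N4, Firm), payoffs (4, 4).
If Management leads: Union's best replies are Soft→N1, Firm→N4, Hard→N3; Management's induced payoffs -3, 4, 5; outcome (N3, Hard), payoffs (8, 5).
Union gets 4 moving first and 8 moving second, so Union prefers to move second.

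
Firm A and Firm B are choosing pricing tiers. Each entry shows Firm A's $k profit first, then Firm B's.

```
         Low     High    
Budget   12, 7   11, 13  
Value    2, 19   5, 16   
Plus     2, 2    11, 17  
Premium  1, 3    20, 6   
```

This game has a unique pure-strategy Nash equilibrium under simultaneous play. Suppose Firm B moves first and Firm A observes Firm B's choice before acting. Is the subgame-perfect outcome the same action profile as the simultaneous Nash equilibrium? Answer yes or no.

Work backward from Firm A's decision.
- Low: Firm A compares 12, 2, 2, 1 and picks Budget; Firm B would get 7.
- High: Firm A compares 11, 5, 11, 20 and picks Premium; Firm B would get 6.
Among 7, 6, the best is 7 at Low. Subgame-perfect outcome: (Budget, Low) with payoffs (12, 7).
Now find the simultaneous Nash equilibrium.
Firm A's best replies: Low→Budget; High→Premium.
Firm B's best replies: Budget→High; Value→Low; Plus→High; Premium→High.
Only (Premium, High) has each player best-responding; Nash payoffs (20, 6).
Sequential outcome (Budget, Low) differs from the Nash profile (Premium, High).

no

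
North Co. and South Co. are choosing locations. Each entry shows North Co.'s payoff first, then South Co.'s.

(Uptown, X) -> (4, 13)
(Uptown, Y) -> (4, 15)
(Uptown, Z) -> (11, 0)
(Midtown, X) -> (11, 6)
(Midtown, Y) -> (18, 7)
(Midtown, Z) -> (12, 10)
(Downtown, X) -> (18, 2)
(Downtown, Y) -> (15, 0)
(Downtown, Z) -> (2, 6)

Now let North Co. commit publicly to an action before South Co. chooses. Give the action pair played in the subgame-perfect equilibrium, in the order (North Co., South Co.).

South Co. best-responds to each possible North Co. move:
- Uptown: South Co. compares 13, 15, 0 and picks Y; North Co. would get 4.
- Midtown: South Co. compares 6, 7, 10 and picks Z; North Co. would get 12.
- Downtown: South Co. compares 2, 0, 6 and picks Z; North Co. would get 2.
Maximizing over 4, 12, 2, North Co. chooses Midtown. Subgame-perfect outcome: (Midtown, Z) with payoffs (12, 10).

(Midtown, Z)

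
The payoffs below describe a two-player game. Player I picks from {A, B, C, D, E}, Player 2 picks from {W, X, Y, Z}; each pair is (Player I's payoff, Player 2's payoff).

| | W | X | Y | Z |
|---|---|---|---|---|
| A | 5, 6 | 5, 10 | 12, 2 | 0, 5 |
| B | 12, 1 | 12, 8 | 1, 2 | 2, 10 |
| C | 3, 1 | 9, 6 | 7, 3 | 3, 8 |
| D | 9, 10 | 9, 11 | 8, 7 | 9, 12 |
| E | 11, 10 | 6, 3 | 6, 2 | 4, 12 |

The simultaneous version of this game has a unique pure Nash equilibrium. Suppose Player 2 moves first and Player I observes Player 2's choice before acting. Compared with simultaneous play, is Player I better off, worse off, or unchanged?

unchanged

Backward induction with Player 2 moving first.
- W: Player I compares 5, 12, 3, 9, 11 and picks B; Player 2 would get 1.
- X: Player I compares 5, 12, 9, 9, 6 and picks B; Player 2 would get 8.
- Y: Player I compares 12, 1, 7, 8, 6 and picks A; Player 2 would get 2.
- Z: Player I compares 0, 2, 3, 9, 4 and picks D; Player 2 would get 12.
Maximizing over 1, 8, 2, 12, Player 2 chooses Z. Subgame-perfect outcome: (D, Z) with payoffs (9, 12).
Under simultaneous play:
Player I's best replies: W→B; X→B; Y→A; Z→D.
Player 2's best replies: A→X; B→Z; C→Z; D→Z; E→Z.
The unique mutual best reply is (D, Z), giving (9, 12).
Player I earns 9 sequentially versus 9 at the Nash outcome: unchanged.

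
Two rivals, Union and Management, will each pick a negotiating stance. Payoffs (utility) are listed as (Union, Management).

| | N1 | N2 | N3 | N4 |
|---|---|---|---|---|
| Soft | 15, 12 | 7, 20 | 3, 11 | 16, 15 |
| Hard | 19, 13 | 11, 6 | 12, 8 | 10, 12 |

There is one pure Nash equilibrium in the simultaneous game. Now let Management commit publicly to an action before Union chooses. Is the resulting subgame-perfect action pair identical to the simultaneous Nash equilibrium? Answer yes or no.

Work backward from Union's decision.
- N1 → Union plays Hard (best of 15, 19); Management gets 13.
- N2 → Union plays Hard (best of 7, 11); Management gets 6.
- N3 → Union plays Hard (best of 3, 12); Management gets 8.
- N4 → Union plays Soft (best of 16, 10); Management gets 15.
Management's induced payoffs are 13, 6, 8, 15, so Management commits to N4. Subgame-perfect outcome: (Soft, N4) with payoffs (16, 15).
Now find the simultaneous Nash equilibrium.
Union's best replies: N1→Hard; N2→Hard; N3→Hard; N4→Soft.
Management's best replies: Soft→N2; Hard→N1.
The unique mutual best reply is (Hard, N1), giving (19, 13).
Sequential outcome (Soft, N4) differs from the Nash profile (Hard, N1).

no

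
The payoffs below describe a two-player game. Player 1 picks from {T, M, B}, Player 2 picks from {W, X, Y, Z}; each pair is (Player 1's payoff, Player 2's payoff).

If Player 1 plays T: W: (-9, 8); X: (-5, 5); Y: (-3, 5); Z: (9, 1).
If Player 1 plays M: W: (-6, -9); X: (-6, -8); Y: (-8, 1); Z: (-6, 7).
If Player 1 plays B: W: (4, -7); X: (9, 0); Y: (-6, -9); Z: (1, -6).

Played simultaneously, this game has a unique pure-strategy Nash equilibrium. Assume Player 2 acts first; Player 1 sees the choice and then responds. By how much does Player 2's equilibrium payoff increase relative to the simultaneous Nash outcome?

Backward induction with Player 2 moving first.
- W → Player 1 plays B (best of -9, -6, 4); Player 2 gets -7.
- X → Player 1 plays B (best of -5, -6, 9); Player 2 gets 0.
- Y → Player 1 plays T (best of -3, -8, -6); Player 2 gets 5.
- Z → Player 1 plays T (best of 9, -6, 1); Player 2 gets 1.
Maximizing over -7, 0, 5, 1, Player 2 chooses Y. Subgame-perfect outcome: (T, Y) with payoffs (-3, 5).
Under simultaneous play:
Player 1's best replies: W→B; X→B; Y→T; Z→T.
Player 2's best replies: T→W; M→Z; B→X.
The unique mutual best reply is (B, X), giving (9, 0).
Player 2's commitment gain: 5 − 0 = 5.

5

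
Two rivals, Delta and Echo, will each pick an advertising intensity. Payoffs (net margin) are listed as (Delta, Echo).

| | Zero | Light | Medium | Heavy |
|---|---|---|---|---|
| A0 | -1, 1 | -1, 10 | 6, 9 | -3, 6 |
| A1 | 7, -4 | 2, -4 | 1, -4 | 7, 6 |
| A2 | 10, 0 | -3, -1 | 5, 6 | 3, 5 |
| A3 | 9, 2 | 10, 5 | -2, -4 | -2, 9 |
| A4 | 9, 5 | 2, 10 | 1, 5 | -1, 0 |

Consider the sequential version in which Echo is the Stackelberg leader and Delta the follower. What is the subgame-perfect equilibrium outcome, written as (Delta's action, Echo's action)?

Work backward from Delta's decision.
- Zero: BR = A2, leader payoff 0.
- Light: BR = A3, leader payoff 5.
- Medium: BR = A0, leader payoff 9.
- Heavy: BR = A1, leader payoff 6.
Maximizing over 0, 5, 9, 6, Echo chooses Medium. Subgame-perfect outcome: (A0, Medium) with payoffs (6, 9).

(A0, Medium)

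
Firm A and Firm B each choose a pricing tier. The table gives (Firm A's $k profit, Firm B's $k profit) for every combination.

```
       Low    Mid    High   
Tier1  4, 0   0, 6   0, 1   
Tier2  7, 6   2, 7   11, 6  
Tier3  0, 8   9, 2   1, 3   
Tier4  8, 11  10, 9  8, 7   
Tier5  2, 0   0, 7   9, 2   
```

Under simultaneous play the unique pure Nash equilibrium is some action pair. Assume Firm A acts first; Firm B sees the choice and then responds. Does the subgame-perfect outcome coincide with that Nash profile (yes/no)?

yes

Firm B best-responds to each possible Firm A move:
- Tier1: Firm B compares 0, 6, 1 and picks Mid; Firm A would get 0.
- Tier2: Firm B compares 6, 7, 6 and picks Mid; Firm A would get 2.
- Tier3: Firm B compares 8, 2, 3 and picks Low; Firm A would get 0.
- Tier4: Firm B compares 11, 9, 7 and picks Low; Firm A would get 8.
- Tier5: Firm B compares 0, 7, 2 and picks Mid; Firm A would get 0.
Firm A's induced payoffs are 0, 2, 0, 8, 0, so Firm A commits to Tier4. Subgame-perfect outcome: (Tier4, Low) with payoffs (8, 11).
Under simultaneous play:
Firm A's best replies: Low→Tier4; Mid→Tier4; High→Tier2.
Firm B's best replies: Tier1→Mid; Tier2→Mid; Tier3→Low; Tier4→Low; Tier5→Mid.
The unique mutual best reply is (Tier4, Low), giving (8, 11).
Sequential outcome (Tier4, Low) coincides with the Nash profile (Tier4, Low).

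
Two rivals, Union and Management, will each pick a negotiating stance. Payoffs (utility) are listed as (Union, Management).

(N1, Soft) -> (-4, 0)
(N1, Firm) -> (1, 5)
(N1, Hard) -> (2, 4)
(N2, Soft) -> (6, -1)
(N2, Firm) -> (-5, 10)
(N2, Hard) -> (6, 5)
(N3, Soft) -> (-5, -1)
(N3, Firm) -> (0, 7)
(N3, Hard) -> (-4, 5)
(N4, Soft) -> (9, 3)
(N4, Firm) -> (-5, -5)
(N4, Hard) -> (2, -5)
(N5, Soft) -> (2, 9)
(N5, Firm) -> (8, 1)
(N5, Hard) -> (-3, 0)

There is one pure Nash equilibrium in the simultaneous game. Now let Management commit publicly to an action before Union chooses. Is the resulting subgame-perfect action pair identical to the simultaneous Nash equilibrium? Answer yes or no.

no

Work backward from Union's decision.
- Soft: Union compares -4, 6, -5, 9, 2 and picks N4; Management would get 3.
- Firm: Union compares 1, -5, 0, -5, 8 and picks N5; Management would get 1.
- Hard: Union compares 2, 6, -4, 2, -3 and picks N2; Management would get 5.
Maximizing over 3, 1, 5, Management chooses Hard. Subgame-perfect outcome: (N2, Hard) with payoffs (6, 5).
For the simultaneous game, intersect best replies.
Union's best replies: Soft→N4; Firm→N5; Hard→N2.
Management's best replies: N1→Firm; N2→Firm; N3→Firm; N4→Soft; N5→Soft.
The unique mutual best reply is (N4, Soft), giving (9, 3).
Sequential outcome (N2, Hard) differs from the Nash profile (N4, Soft).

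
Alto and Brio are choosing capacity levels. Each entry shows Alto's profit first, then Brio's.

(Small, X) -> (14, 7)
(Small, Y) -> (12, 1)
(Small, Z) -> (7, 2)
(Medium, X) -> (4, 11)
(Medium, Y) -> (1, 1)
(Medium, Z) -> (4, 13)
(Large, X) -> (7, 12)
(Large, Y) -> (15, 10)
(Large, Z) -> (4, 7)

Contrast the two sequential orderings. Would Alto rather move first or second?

If Alto leads: Brio's best replies are Small→X, Medium→Z, Large→X; Alto's induced payoffs 14, 4, 7; outcome (Small, X), payoffs (14, 7).
If Brio leads: Alto's best replies are X→Small, Y→Large, Z→Small; Brio's induced payoffs 7, 10, 2; outcome (Large, Y), payoffs (15, 10).
Alto gets 14 moving first and 15 moving second, so Alto prefers to move second.

second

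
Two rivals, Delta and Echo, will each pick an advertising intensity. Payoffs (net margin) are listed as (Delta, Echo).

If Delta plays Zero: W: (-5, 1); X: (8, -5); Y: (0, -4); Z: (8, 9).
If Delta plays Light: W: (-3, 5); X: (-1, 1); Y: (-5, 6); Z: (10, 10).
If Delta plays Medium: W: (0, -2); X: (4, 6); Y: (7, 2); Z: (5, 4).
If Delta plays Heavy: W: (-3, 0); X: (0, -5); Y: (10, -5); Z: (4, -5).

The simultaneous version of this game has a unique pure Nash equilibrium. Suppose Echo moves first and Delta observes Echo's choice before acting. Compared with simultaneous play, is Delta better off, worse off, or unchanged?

Solve by backward induction (Echo leads).
- W: BR = Medium, leader payoff -2.
- X: BR = Zero, leader payoff -5.
- Y: BR = Heavy, leader payoff -5.
- Z: BR = Light, leader payoff 10.
Maximizing over -2, -5, -5, 10, Echo chooses Z. Subgame-perfect outcome: (Light, Z) with payoffs (10, 10).
Now find the simultaneous Nash equilibrium.
Delta's best replies: W→Medium; X→Zero; Y→Heavy; Z→Light.
Echo's best replies: Zero→Z; Light→Z; Medium→X; Heavy→W.
The unique mutual best reply is (Light, Z), giving (10, 10).
Delta earns 10 sequentially versus 10 at the Nash outcome: unchanged.

unchanged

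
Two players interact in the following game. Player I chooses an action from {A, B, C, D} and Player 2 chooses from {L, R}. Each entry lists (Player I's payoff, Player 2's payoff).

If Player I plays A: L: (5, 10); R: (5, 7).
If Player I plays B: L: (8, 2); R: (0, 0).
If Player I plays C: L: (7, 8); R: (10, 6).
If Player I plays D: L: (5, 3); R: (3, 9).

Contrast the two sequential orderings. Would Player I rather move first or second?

If Player I leads: Player 2's best replies are A→L, B→L, C→L, D→R; Player I's induced payoffs 5, 8, 7, 3; outcome (B, L), payoffs (8, 2).
If Player 2 leads: Player I's best replies are L→B, R→C; Player 2's induced payoffs 2, 6; outcome (C, R), payoffs (10, 6).
Player I gets 8 moving first and 10 moving second, so Player I prefers to move second.

second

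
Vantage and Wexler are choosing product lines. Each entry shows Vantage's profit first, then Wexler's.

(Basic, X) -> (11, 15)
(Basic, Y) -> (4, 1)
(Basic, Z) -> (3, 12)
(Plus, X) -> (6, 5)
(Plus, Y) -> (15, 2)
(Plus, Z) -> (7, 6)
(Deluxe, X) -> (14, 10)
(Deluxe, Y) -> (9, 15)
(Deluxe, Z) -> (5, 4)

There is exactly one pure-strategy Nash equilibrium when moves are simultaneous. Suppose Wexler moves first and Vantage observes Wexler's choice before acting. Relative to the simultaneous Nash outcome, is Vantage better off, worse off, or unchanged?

better off

Backward induction with Wexler moving first.
- X → Vantage plays Deluxe (best of 11, 6, 14); Wexler gets 10.
- Y → Vantage plays Plus (best of 4, 15, 9); Wexler gets 2.
- Z → Vantage plays Plus (best of 3, 7, 5); Wexler gets 6.
Among 10, 2, 6, the best is 10 at X. Subgame-perfect outcome: (Deluxe, X) with payoffs (14, 10).
For the simultaneous game, intersect best replies.
Vantage's best replies: X→Deluxe; Y→Plus; Z→Plus.
Wexler's best replies: Basic→X; Plus→Z; Deluxe→Y.
The unique mutual best reply is (Plus, Z), giving (7, 6).
Vantage earns 14 sequentially versus 7 at the Nash outcome: better off.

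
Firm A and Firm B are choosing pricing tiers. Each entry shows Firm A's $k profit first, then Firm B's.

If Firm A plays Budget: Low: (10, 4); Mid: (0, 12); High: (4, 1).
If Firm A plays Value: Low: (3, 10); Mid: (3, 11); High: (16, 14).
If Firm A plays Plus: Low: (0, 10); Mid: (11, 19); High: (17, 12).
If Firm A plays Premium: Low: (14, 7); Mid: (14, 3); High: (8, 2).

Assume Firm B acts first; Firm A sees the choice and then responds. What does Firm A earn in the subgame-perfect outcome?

17

Backward induction with Firm B moving first.
- Low: BR = Premium, leader payoff 7.
- Mid: BR = Premium, leader payoff 3.
- High: BR = Plus, leader payoff 12.
Firm B's induced payoffs are 7, 3, 12, so Firm B commits to High. Subgame-perfect outcome: (Plus, High) with payoffs (17, 12).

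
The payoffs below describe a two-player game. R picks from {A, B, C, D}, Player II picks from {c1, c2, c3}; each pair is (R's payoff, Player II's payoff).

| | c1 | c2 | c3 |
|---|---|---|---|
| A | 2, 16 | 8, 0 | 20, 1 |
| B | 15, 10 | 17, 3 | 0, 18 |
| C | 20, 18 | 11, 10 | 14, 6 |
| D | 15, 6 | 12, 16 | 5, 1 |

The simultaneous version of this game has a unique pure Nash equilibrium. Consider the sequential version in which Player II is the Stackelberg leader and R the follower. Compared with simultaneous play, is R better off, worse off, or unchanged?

unchanged

Backward induction with Player II moving first.
- c1: BR = C, leader payoff 18.
- c2: BR = B, leader payoff 3.
- c3: BR = A, leader payoff 1.
Player II's induced payoffs are 18, 3, 1, so Player II commits to c1. Subgame-perfect outcome: (C, c1) with payoffs (20, 18).
Under simultaneous play:
R's best replies: c1→C; c2→B; c3→A.
Player II's best replies: A→c1; B→c3; C→c1; D→c2.
The unique mutual best reply is (C, c1), giving (20, 18).
R earns 20 sequentially versus 20 at the Nash outcome: unchanged.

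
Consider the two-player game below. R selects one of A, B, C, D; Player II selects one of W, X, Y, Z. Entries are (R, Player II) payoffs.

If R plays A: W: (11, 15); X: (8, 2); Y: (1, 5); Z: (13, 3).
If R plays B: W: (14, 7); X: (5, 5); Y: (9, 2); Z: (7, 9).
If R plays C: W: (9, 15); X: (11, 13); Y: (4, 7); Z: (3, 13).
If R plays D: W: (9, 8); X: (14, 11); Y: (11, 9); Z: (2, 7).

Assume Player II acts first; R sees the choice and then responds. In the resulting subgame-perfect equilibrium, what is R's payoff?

14

Solve by backward induction (Player II leads).
- W: R compares 11, 14, 9, 9 and picks B; Player II would get 7.
- X: R compares 8, 5, 11, 14 and picks D; Player II would get 11.
- Y: R compares 1, 9, 4, 11 and picks D; Player II would get 9.
- Z: R compares 13, 7, 3, 2 and picks A; Player II would get 3.
Maximizing over 7, 11, 9, 3, Player II chooses X. Subgame-perfect outcome: (D, X) with payoffs (14, 11).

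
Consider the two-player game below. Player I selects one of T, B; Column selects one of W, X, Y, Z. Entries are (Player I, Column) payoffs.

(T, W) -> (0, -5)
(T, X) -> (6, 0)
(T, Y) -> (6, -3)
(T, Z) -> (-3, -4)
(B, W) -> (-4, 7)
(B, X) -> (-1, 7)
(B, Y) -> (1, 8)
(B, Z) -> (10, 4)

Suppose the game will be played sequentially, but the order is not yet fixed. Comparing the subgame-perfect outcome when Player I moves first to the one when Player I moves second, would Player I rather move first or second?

second

If Player I leads: Column's best replies are T→X, B→Y; Player I's induced payoffs 6, 1; outcome (T, X), payoffs (6, 0).
If Column leads: Player I's best replies are W→T, X→T, Y→T, Z→B; Column's induced payoffs -5, 0, -3, 4; outcome (B, Z), payoffs (10, 4).
Player I gets 6 moving first and 10 moving second, so Player I prefers to move second.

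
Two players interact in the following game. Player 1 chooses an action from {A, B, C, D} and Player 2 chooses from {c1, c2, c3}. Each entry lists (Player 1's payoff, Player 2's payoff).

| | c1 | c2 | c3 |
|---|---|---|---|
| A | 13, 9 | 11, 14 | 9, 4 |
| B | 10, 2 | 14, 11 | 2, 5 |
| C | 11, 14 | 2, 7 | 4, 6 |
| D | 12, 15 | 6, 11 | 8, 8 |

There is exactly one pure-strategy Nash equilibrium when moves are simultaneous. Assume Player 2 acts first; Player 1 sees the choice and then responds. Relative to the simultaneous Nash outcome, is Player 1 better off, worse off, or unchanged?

Backward induction with Player 2 moving first.
- c1 → Player 1 plays A (best of 13, 10, 11, 12); Player 2 gets 9.
- c2 → Player 1 plays B (best of 11, 14, 2, 6); Player 2 gets 11.
- c3 → Player 1 plays A (best of 9, 2, 4, 8); Player 2 gets 4.
Player 2's induced payoffs are 9, 11, 4, so Player 2 commits to c2. Subgame-perfect outcome: (B, c2) with payoffs (14, 11).
Under simultaneous play:
Player 1's best replies: c1→A; c2→B; c3→A.
Player 2's best replies: A→c2; B→c2; C→c1; D→c1.
The unique mutual best reply is (B, c2), giving (14, 11).
Player 1 earns 14 sequentially versus 14 at the Nash outcome: unchanged.

unchanged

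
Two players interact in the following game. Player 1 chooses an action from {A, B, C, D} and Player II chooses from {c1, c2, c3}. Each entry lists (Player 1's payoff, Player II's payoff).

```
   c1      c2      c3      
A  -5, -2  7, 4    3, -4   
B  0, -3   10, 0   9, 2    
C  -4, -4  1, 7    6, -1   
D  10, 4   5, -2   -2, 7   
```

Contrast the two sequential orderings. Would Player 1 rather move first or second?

If Player 1 leads: Player II's best replies are A→c2, B→c3, C→c2, D→c3; Player 1's induced payoffs 7, 9, 1, -2; outcome (B, c3), payoffs (9, 2).
If Player II leads: Player 1's best replies are c1→D, c2→B, c3→B; Player II's induced payoffs 4, 0, 2; outcome (D, c1), payoffs (10, 4).
Player 1 gets 9 moving first and 10 moving second, so Player 1 prefers to move second.

second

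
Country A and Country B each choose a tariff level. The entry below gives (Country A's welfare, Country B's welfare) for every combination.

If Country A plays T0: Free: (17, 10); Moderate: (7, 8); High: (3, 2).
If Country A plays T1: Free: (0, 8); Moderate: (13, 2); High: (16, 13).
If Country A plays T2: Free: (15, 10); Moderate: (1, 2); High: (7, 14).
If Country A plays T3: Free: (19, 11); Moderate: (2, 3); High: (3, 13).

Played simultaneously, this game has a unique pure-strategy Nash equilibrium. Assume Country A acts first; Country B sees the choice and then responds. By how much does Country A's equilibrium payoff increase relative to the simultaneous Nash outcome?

1

Solve by backward induction (Country A leads).
- T0 → Country B plays Free (best of 10, 8, 2); Country A gets 17.
- T1 → Country B plays High (best of 8, 2, 13); Country A gets 16.
- T2 → Country B plays High (best of 10, 2, 14); Country A gets 7.
- T3 → Country B plays High (best of 11, 3, 13); Country A gets 3.
Country A's induced payoffs are 17, 16, 7, 3, so Country A commits to T0. Subgame-perfect outcome: (T0, Free) with payoffs (17, 10).
Under simultaneous play:
Country A's best replies: Free→T3; Moderate→T1; High→T1.
Country B's best replies: T0→Free; T1→High; T2→High; T3→High.
The unique mutual best reply is (T1, High), giving (16, 13).
Country A's commitment gain: 17 − 16 = 1.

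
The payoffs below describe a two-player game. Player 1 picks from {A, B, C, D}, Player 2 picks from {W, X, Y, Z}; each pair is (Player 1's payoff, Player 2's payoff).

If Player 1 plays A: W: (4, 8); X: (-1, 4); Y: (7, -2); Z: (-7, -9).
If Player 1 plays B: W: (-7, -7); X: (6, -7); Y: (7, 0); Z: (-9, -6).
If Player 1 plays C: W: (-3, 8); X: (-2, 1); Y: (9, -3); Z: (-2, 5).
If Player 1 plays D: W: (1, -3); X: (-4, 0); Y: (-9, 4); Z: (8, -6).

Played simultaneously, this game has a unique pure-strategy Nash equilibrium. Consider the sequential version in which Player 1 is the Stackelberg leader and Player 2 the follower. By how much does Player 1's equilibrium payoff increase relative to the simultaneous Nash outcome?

3

Player 2 best-responds to each possible Player 1 move:
- A → Player 2 plays W (best of 8, 4, -2, -9); Player 1 gets 4.
- B → Player 2 plays Y (best of -7, -7, 0, -6); Player 1 gets 7.
- C → Player 2 plays W (best of 8, 1, -3, 5); Player 1 gets -3.
- D → Player 2 plays Y (best of -3, 0, 4, -6); Player 1 gets -9.
Maximizing over 4, 7, -3, -9, Player 1 chooses B. Subgame-perfect outcome: (B, Y) with payoffs (7, 0).
Under simultaneous play:
Player 1's best replies: W→A; X→B; Y→C; Z→D.
Player 2's best replies: A→W; B→Y; C→W; D→Y.
Only (A, W) has each player best-responding; Nash payoffs (4, 8).
Player 1's commitment gain: 7 − 4 = 3.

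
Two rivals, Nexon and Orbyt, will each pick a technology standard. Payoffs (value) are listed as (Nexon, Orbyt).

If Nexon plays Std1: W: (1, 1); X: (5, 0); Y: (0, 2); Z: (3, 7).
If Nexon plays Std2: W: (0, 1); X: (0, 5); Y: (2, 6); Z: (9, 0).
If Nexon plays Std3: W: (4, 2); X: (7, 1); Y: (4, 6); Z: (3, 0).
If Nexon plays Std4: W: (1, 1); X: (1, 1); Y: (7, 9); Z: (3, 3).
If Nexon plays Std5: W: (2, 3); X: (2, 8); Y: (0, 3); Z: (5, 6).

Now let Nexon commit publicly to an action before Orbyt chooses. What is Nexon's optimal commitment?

Backward induction with Nexon moving first.
- Std1: Orbyt compares 1, 0, 2, 7 and picks Z; Nexon would get 3.
- Std2: Orbyt compares 1, 5, 6, 0 and picks Y; Nexon would get 2.
- Std3: Orbyt compares 2, 1, 6, 0 and picks Y; Nexon would get 4.
- Std4: Orbyt compares 1, 1, 9, 3 and picks Y; Nexon would get 7.
- Std5: Orbyt compares 3, 8, 3, 6 and picks X; Nexon would get 2.
Maximizing over 3, 2, 4, 7, 2, Nexon chooses Std4. Subgame-perfect outcome: (Std4, Y) with payoffs (7, 9).

Std4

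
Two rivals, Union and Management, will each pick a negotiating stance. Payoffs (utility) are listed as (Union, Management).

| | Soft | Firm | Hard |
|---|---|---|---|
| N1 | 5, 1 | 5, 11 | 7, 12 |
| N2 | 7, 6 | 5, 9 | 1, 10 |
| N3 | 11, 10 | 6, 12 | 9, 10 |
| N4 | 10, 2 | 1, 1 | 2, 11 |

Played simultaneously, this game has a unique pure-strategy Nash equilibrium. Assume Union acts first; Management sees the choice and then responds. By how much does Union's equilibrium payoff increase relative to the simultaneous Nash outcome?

Backward induction with Union moving first.
- N1 → Management plays Hard (best of 1, 11, 12); Union gets 7.
- N2 → Management plays Hard (best of 6, 9, 10); Union gets 1.
- N3 → Management plays Firm (best of 10, 12, 10); Union gets 6.
- N4 → Management plays Hard (best of 2, 1, 11); Union gets 2.
Among 7, 1, 6, 2, the best is 7 at N1. Subgame-perfect outcome: (N1, Hard) with payoffs (7, 12).
Under simultaneous play:
Union's best replies: Soft→N3; Firm→N3; Hard→N3.
Management's best replies: N1→Hard; N2→Hard; N3→Firm; N4→Hard.
The unique mutual best reply is (N3, Firm), giving (6, 12).
Union's commitment gain: 7 − 6 = 1.

1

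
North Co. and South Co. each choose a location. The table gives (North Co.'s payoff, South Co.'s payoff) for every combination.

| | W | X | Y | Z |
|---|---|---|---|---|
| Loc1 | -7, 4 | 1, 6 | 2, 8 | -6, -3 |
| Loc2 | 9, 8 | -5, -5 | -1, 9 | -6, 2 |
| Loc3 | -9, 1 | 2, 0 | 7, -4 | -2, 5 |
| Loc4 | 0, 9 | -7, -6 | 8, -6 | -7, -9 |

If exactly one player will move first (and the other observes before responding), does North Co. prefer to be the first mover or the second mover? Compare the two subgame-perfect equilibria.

If North Co. leads: South Co.'s best replies are Loc1→Y, Loc2→Y, Loc3→Z, Loc4→W; North Co.'s induced payoffs 2, -1, -2, 0; outcome (Loc1, Y), payoffs (2, 8).
If South Co. leads: North Co.'s best replies are W→Loc2, X→Loc3, Y→Loc4, Z→Loc3; South Co.'s induced payoffs 8, 0, -6, 5; outcome (Loc2, W), payoffs (9, 8).
North Co. gets 2 moving first and 9 moving second, so North Co. prefers to move second.

second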